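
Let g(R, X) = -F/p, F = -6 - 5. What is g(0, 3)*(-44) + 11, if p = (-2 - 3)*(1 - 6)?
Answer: -209/25 ≈ -8.3600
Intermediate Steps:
F = -11
p = 25 (p = -5*(-5) = 25)
g(R, X) = 11/25 (g(R, X) = -(-11)/25 = -1*(-11/25) = 11/25)
g(0, 3)*(-44) + 11 = (11/25)*(-44) + 11 = -484/25 + 11 = -209/25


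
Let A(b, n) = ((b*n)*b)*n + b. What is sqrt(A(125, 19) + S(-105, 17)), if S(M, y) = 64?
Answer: sqrt(5640814) ≈ 2375.0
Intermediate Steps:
A(b, n) = b + b**2*n**2 (A(b, n) = (n*b**2)*n + b = b**2*n**2 + b = b + b**2*n**2)
sqrt(A(125, 19) + S(-105, 17)) = sqrt(125*(1 + 125*19**2) + 64) = sqrt(125*(1 + 125*361) + 64) = sqrt(125*(1 + 45125) + 64) = sqrt(125*45126 + 64) = sqrt(5640750 + 64) = sqrt(5640814)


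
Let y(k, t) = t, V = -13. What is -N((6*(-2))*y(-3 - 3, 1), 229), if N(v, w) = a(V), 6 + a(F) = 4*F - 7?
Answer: 65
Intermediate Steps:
a(F) = -13 + 4*F (a(F) = -6 + (4*F - 7) = -6 + (-7 + 4*F) = -13 + 4*F)
N(v, w) = -65 (N(v, w) = -13 + 4*(-13) = -13 - 52 = -65)
-N((6*(-2))*y(-3 - 3, 1), 229) = -1*(-65) = 65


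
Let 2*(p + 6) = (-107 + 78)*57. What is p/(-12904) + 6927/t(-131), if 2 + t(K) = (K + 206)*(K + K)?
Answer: -36512859/126794704 ≈ -0.28797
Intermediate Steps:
t(K) = -2 + 2*K*(206 + K) (t(K) = -2 + (K + 206)*(K + K) = -2 + (206 + K)*(2*K) = -2 + 2*K*(206 + K))
p = -1665/2 (p = -6 + ((-107 + 78)*57)/2 = -6 + (-29*57)/2 = -6 + (½)*(-1653) = -6 - 1653/2 = -1665/2 ≈ -832.50)
p/(-12904) + 6927/t(-131) = -1665/2/(-12904) + 6927/(-2 + 2*(-131)² + 412*(-131)) = -1665/2*(-1/12904) + 6927/(-2 + 2*17161 - 53972) = 1665/25808 + 6927/(-2 + 34322 - 53972) = 1665/25808 + 6927/(-19652) = 1665/25808 + 6927*(-1/19652) = 1665/25808 - 6927/19652 = -36512859/126794704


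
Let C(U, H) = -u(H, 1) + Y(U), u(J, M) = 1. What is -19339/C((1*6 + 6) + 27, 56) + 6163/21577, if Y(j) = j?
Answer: -417043409/819926 ≈ -508.64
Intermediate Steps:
C(U, H) = -1 + U (C(U, H) = -1*1 + U = -1 + U)
-19339/C((1*6 + 6) + 27, 56) + 6163/21577 = -19339/(-1 + ((1*6 + 6) + 27)) + 6163/21577 = -19339/(-1 + ((6 + 6) + 27)) + 6163*(1/21577) = -19339/(-1 + (12 + 27)) + 6163/21577 = -19339/(-1 + 39) + 6163/21577 = -19339/38 + 6163/21577 = -417043409/819926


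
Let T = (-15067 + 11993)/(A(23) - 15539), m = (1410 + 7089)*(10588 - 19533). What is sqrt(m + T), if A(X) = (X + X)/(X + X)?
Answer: I*sqrt(4588581141697402)/7769 ≈ 8719.2*I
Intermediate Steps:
A(X) = 1 (A(X) = (2*X)/((2*X)) = (2*X)*(1/(2*X)) = 1)
m = -76023555 (m = 8499*(-8945) = -76023555)
T = 1537/7769 (T = (-15067 + 11993)/(1 - 15539) = -3074/(-15538) = -3074*(-1/15538) = 1537/7769 ≈ 0.19784)
sqrt(m + T) = sqrt(-76023555 + 1537/7769) = sqrt(-590626997258/7769) = I*sqrt(4588581141697402)/7769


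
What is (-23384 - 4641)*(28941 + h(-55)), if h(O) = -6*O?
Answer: -820319775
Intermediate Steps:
(-23384 - 4641)*(28941 + h(-55)) = (-23384 - 4641)*(28941 - 6*(-55)) = -28025*(28941 + 330) = -28025*29271 = -820319775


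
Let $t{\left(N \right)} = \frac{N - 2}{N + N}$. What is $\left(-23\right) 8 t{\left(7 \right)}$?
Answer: $- \frac{460}{7} \approx -65.714$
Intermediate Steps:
$t{\left(N \right)} = \frac{-2 + N}{2 N}$
$\left(-23\right) 8 t{\left(7 \right)} = \left(-23\right) 8 \frac{-2 + 7}{2 \cdot 7} = - 184 \cdot \frac{1}{2} \cdot \frac{1}{7} \cdot 5 = \left(-184\right) \frac{5}{14} = - \frac{460}{7}$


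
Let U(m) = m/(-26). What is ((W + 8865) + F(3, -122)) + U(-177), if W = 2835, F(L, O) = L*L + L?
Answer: 304689/26 ≈ 11719.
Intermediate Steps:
F(L, O) = L + L² (F(L, O) = L² + L = L + L²)
U(m) = -m/26 (U(m) = m*(-1/26) = -m/26)
((W + 8865) + F(3, -122)) + U(-177) = ((2835 + 8865) + 3*(1 + 3)) - 1/26*(-177) = (11700 + 3*4) + 177/26 = (11700 + 12) + 177/26 = 11712 + 177/26 = 304689/26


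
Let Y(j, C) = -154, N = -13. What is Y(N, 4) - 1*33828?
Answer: -33982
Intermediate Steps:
Y(N, 4) - 1*33828 = -154 - 1*33828 = -154 - 33828 = -33982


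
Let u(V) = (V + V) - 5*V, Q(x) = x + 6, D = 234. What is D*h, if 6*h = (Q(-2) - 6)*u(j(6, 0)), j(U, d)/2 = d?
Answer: 0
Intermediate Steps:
j(U, d) = 2*d
Q(x) = 6 + x
u(V) = -3*V (u(V) = 2*V - 5*V = -3*V)
h = 0 (h = (((6 - 2) - 6)*(-6*0))/6 = ((4 - 6)*(-3*0))/6 = (-2*0)/6 = (⅙)*0 = 0)
D*h = 234*0 = 0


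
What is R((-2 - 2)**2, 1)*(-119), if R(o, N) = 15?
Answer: -1785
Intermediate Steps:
R((-2 - 2)**2, 1)*(-119) = 15*(-119) = -1785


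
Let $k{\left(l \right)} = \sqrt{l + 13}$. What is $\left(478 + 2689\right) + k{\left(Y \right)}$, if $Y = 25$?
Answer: $3167 + \sqrt{38} \approx 3173.2$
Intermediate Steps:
$k{\left(l \right)} = \sqrt{13 + l}$
$\left(478 + 2689\right) + k{\left(Y \right)} = \left(478 + 2689\right) + \sqrt{13 + 25} = 3167 + \sqrt{38}$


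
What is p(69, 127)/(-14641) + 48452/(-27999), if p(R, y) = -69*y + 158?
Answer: -468454337/409933359 ≈ -1.1428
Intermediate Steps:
p(R, y) = 158 - 69*y
p(69, 127)/(-14641) + 48452/(-27999) = (158 - 69*127)/(-14641) + 48452/(-27999) = (158 - 8763)*(-1/14641) + 48452*(-1/27999) = -8605*(-1/14641) - 48452/27999 = 8605/14641 - 48452/27999 = -468454337/409933359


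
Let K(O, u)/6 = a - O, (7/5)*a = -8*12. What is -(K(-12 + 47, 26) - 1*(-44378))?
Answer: -306296/7 ≈ -43757.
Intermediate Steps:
a = -480/7 (a = 5*(-8*12)/7 = (5/7)*(-96) = -480/7 ≈ -68.571)
K(O, u) = -2880/7 - 6*O (K(O, u) = 6*(-480/7 - O) = -2880/7 - 6*O)
-(K(-12 + 47, 26) - 1*(-44378)) = -((-2880/7 - 6*(-12 + 47)) - 1*(-44378)) = -((-2880/7 - 6*35) + 44378) = -((-2880/7 - 210) + 44378) = -(-4350/7 + 44378) = -1*306296/7 = -306296/7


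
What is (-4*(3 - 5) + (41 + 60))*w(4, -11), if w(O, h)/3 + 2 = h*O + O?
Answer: -13734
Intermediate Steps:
w(O, h) = -6 + 3*O + 3*O*h (w(O, h) = -6 + 3*(h*O + O) = -6 + 3*(O*h + O) = -6 + 3*(O + O*h) = -6 + (3*O + 3*O*h) = -6 + 3*O + 3*O*h)
(-4*(3 - 5) + (41 + 60))*w(4, -11) = (-4*(3 - 5) + (41 + 60))*(-6 + 3*4 + 3*4*(-11)) = (-4*(-2) + 101)*(-6 + 12 - 132) = (8 + 101)*(-126) = 109*(-126) = -13734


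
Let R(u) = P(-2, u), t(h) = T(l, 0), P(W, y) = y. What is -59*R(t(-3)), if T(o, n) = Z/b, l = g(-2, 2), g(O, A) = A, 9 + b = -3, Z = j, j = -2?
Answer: -59/6 ≈ -9.8333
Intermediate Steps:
Z = -2
b = -12 (b = -9 - 3 = -12)
l = 2
T(o, n) = ⅙ (T(o, n) = -2/(-12) = -2*(-1/12) = ⅙)
t(h) = ⅙
R(u) = u
-59*R(t(-3)) = -59*⅙ = -59/6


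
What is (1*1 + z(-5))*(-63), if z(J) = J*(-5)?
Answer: -1638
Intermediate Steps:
z(J) = -5*J
(1*1 + z(-5))*(-63) = (1*1 - 5*(-5))*(-63) = (1 + 25)*(-63) = 26*(-63) = -1638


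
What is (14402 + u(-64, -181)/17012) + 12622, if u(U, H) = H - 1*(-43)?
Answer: 229866075/8506 ≈ 27024.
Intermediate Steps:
u(U, H) = 43 + H (u(U, H) = H + 43 = 43 + H)
(14402 + u(-64, -181)/17012) + 12622 = (14402 + (43 - 181)/17012) + 12622 = (14402 - 138*1/17012) + 12622 = (14402 - 69/8506) + 12622 = 122503343/8506 + 12622 = 229866075/8506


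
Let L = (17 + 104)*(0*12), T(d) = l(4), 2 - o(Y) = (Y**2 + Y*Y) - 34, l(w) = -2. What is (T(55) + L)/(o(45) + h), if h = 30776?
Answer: -1/13381 ≈ -7.4733e-5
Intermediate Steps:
o(Y) = 36 - 2*Y**2 (o(Y) = 2 - ((Y**2 + Y*Y) - 34) = 2 - ((Y**2 + Y**2) - 34) = 2 - (2*Y**2 - 34) = 2 - (-34 + 2*Y**2) = 2 + (34 - 2*Y**2) = 36 - 2*Y**2)
T(d) = -2
L = 0 (L = 121*0 = 0)
(T(55) + L)/(o(45) + h) = (-2 + 0)/((36 - 2*45**2) + 30776) = -2/((36 - 2*2025) + 30776) = -2/((36 - 4050) + 30776) = -2/(-4014 + 30776) = -2/26762 = -2*1/26762 = -1/13381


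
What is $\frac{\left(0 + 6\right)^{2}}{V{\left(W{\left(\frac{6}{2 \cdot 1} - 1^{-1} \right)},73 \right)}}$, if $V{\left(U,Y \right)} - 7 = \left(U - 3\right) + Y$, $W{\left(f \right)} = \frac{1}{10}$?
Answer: $\frac{120}{257} \approx 0.46693$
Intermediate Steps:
$W{\left(f \right)} = \frac{1}{10}$
$V{\left(U,Y \right)} = 4 + U + Y$ ($V{\left(U,Y \right)} = 7 + \left(\left(U - 3\right) + Y\right) = 7 + \left(\left(-3 + U\right) + Y\right) = 7 + \left(-3 + U + Y\right) = 4 + U + Y$)
$\frac{\left(0 + 6\right)^{2}}{V{\left(W{\left(\frac{6}{2 \cdot 1} - 1^{-1} \right)},73 \right)}} = \frac{\left(0 + 6\right)^{2}}{4 + \frac{1}{10} + 73} = \frac{6^{2}}{\frac{771}{10}} = \frac{10}{771} \cdot 36 = \frac{120}{257}$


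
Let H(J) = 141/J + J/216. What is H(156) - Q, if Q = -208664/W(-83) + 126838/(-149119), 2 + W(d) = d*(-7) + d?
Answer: 915494217251/2163418452 ≈ 423.17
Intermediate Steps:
W(d) = -2 - 6*d (W(d) = -2 + (d*(-7) + d) = -2 + (-7*d + d) = -2 - 6*d)
H(J) = 141/J + J/216 (H(J) = 141/J + J*(1/216) = 141/J + J/216)
Q = -3897334833/9245378 (Q = -208664/(-2 - 6*(-83)) + 126838/(-149119) = -208664/(-2 + 498) + 126838*(-1/149119) = -208664/496 - 126838/149119 = -208664*1/496 - 126838/149119 = -26083/62 - 126838/149119 = -3897334833/9245378 ≈ -421.54)
H(156) - Q = (141/156 + (1/216)*156) - 1*(-3897334833/9245378) = (141*(1/156) + 13/18) + 3897334833/9245378 = (47/52 + 13/18) + 3897334833/9245378 = 761/468 + 3897334833/9245378 = 915494217251/2163418452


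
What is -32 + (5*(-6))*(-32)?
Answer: 928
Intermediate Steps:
-32 + (5*(-6))*(-32) = -32 - 30*(-32) = -32 + 960 = 928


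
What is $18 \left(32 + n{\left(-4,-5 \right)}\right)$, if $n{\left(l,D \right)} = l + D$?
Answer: $414$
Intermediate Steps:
$n{\left(l,D \right)} = D + l$
$18 \left(32 + n{\left(-4,-5 \right)}\right) = 18 \left(32 - 9\right) = 18 \cdot 23 = 414$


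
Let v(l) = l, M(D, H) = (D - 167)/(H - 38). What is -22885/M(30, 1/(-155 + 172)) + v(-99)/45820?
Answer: -676341232071/106714780 ≈ -6337.8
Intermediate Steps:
M(D, H) = (-167 + D)/(-38 + H)
-22885/M(30, 1/(-155 + 172)) + v(-99)/45820 = -22885*(-38 + 1/(-155 + 172))/(-167 + 30) - 99/45820 = -22885/(-137/(-38 + 1/17)) - 99*1/45820 = -22885/(-137/(-38 + 1/17)) - 99/45820 = -22885/(-137/(-645/17)) - 99/45820 = -22885/((-17/645*(-137))) - 99/45820 = -22885/2329/645 - 99/45820 = -22885*645/2329 - 99/45820 = -14760825/2329 - 99/45820 = -676341232071/106714780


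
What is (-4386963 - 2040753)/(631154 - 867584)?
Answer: 1071286/39405 ≈ 27.187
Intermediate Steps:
(-4386963 - 2040753)/(631154 - 867584) = -6427716/(-236430) = -6427716*(-1/236430) = 1071286/39405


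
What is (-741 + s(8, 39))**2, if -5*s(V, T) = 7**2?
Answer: 14092516/25 ≈ 5.6370e+5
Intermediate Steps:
s(V, T) = -49/5 (s(V, T) = -1/5*7**2 = -1/5*49 = -49/5)
(-741 + s(8, 39))**2 = (-741 - 49/5)**2 = (-3754/5)**2 = 14092516/25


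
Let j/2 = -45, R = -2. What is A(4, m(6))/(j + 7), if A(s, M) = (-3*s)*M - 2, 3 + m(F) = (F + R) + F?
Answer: 86/83 ≈ 1.0361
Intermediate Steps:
j = -90 (j = 2*(-45) = -90)
m(F) = -5 + 2*F (m(F) = -3 + ((F - 2) + F) = -3 + ((-2 + F) + F) = -3 + (-2 + 2*F) = -5 + 2*F)
A(s, M) = -2 - 3*M*s (A(s, M) = -3*M*s - 2 = -2 - 3*M*s)
A(4, m(6))/(j + 7) = (-2 - 3*(-5 + 2*6)*4)/(-90 + 7) = (-2 - 3*(-5 + 12)*4)/(-83) = -(-2 - 3*7*4)/83 = -(-2 - 84)/83 = -1/83*(-86) = 86/83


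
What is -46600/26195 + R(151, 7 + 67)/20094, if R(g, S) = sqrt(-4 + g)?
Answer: -9320/5239 + 7*sqrt(3)/20094 ≈ -1.7784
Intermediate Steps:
-46600/26195 + R(151, 7 + 67)/20094 = -46600/26195 + sqrt(-4 + 151)/20094 = -46600*1/26195 + sqrt(147)*(1/20094) = -9320/5239 + (7*sqrt(3))*(1/20094) = -9320/5239 + 7*sqrt(3)/20094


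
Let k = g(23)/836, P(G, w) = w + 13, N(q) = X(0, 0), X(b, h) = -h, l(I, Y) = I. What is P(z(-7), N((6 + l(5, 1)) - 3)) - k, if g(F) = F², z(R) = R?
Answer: 10339/836 ≈ 12.367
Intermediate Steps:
N(q) = 0 (N(q) = -1*0 = 0)
P(G, w) = 13 + w
k = 529/836 (k = 23²/836 = 529*(1/836) = 529/836 ≈ 0.63278)
P(z(-7), N((6 + l(5, 1)) - 3)) - k = (13 + 0) - 1*529/836 = 13 - 529/836 = 10339/836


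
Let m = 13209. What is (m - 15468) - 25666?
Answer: -27925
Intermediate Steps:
(m - 15468) - 25666 = (13209 - 15468) - 25666 = -2259 - 25666 = -27925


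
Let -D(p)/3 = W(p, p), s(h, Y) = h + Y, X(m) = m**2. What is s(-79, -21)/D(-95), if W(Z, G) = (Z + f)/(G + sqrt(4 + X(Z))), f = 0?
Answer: 100/3 - 20*sqrt(9029)/57 ≈ -0.0073861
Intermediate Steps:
s(h, Y) = Y + h
W(Z, G) = Z/(G + sqrt(4 + Z**2)) (W(Z, G) = (Z + 0)/(G + sqrt(4 + Z**2)) = Z/(G + sqrt(4 + Z**2)))
D(p) = -3*p/(p + sqrt(4 + p**2))
s(-79, -21)/D(-95) = (-21 - 79)/((-3*(-95)/(-95 + sqrt(4 + (-95)**2)))) = -(-100/3 + 20*sqrt(4 + 9025)/57) = -(-100/3 + 20*sqrt(9029)/57) = -100*(-1/3 + sqrt(9029)/285) = 100/3 - 20*sqrt(9029)/57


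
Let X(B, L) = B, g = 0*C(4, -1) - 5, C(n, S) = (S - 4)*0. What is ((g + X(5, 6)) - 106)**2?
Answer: 11236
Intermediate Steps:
C(n, S) = 0 (C(n, S) = (-4 + S)*0 = 0)
g = -5 (g = 0*0 - 5 = 0 - 5 = -5)
((g + X(5, 6)) - 106)**2 = ((-5 + 5) - 106)**2 = (0 - 106)**2 = (-106)**2 = 11236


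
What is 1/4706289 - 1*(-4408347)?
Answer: 20746954994284/4706289 ≈ 4.4083e+6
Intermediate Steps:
1/4706289 - 1*(-4408347) = 1/4706289 + 4408347 = 20746954994284/4706289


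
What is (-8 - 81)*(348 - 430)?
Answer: 7298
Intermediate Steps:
(-8 - 81)*(348 - 430) = -89*(-82) = 7298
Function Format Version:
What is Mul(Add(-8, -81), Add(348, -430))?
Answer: 7298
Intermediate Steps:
Mul(Add(-8, -81), Add(348, -430)) = Mul(-89, -82) = 7298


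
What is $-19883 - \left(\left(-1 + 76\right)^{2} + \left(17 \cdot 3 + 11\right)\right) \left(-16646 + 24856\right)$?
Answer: $-46710153$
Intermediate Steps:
$-19883 - \left(\left(-1 + 76\right)^{2} + \left(17 \cdot 3 + 11\right)\right) \left(-16646 + 24856\right) = -19883 - \left(75^{2} + \left(51 + 11\right)\right) 8210 = -19883 - \left(5625 + 62\right) 8210 = -19883 - 5687 \cdot 8210 = -19883 - 46690270 = -46710153$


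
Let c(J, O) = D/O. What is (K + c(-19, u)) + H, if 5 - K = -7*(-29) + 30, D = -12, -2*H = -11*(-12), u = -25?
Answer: -7338/25 ≈ -293.52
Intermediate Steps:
H = -66 (H = -(-11)*(-12)/2 = -1/2*132 = -66)
c(J, O) = -12/O
K = -228 (K = 5 - (-7*(-29) + 30) = 5 - (203 + 30) = 5 - 1*233 = 5 - 233 = -228)
(K + c(-19, u)) + H = (-228 - 12/(-25)) - 66 = (-228 - 12*(-1/25)) - 66 = (-228 + 12/25) - 66 = -5688/25 - 66 = -7338/25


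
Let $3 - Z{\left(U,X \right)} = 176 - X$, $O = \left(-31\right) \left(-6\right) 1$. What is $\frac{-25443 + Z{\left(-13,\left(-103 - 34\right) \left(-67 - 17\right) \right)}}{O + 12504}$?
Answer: $- \frac{7054}{6345} \approx -1.1117$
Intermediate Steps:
$O = 186$ ($O = 186 \cdot 1 = 186$)
$Z{\left(U,X \right)} = -173 + X$ ($Z{\left(U,X \right)} = 3 - \left(176 - X\right) = 3 + \left(-176 + X\right) = -173 + X$)
$\frac{-25443 + Z{\left(-13,\left(-103 - 34\right) \left(-67 - 17\right) \right)}}{O + 12504} = \frac{-25443 - \left(173 - \left(-103 - 34\right) \left(-67 - 17\right)\right)}{186 + 12504} = \frac{-25443 - -11335}{12690} = \left(-25443 + \left(-173 + 11508\right)\right) \frac{1}{12690} = \left(-25443 + 11335\right) \frac{1}{12690} = \left(-14108\right) \frac{1}{12690} = - \frac{7054}{6345}$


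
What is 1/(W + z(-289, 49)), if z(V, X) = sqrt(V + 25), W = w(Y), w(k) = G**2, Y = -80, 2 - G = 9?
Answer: 49/2665 - 2*I*sqrt(66)/2665 ≈ 0.018386 - 0.0060968*I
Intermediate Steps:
G = -7 (G = 2 - 1*9 = 2 - 9 = -7)
w(k) = 49 (w(k) = (-7)**2 = 49)
W = 49
z(V, X) = sqrt(25 + V)
1/(W + z(-289, 49)) = 1/(49 + sqrt(25 - 289)) = 1/(49 + sqrt(-264)) = 1/(49 + 2*I*sqrt(66))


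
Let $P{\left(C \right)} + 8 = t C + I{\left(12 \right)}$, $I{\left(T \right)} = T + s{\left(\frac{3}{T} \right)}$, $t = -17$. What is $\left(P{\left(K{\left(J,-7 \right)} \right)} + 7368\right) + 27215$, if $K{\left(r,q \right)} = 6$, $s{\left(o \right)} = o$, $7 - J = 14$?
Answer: $\frac{137941}{4} \approx 34485.0$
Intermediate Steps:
$J = -7$ ($J = 7 - 14 = -7$)
$I{\left(T \right)} = T + \frac{3}{T}$
$P{\left(C \right)} = \frac{17}{4} - 17 C$ ($P{\left(C \right)} = -8 - \left(-12 - \frac{1}{4} + 17 C\right) = -8 - \left(- \frac{49}{4} + 17 C\right) = \frac{17}{4} - 17 C$)
$\left(P{\left(K{\left(J,-7 \right)} \right)} + 7368\right) + 27215 = \left(\left(\frac{17}{4} - 102\right) + 7368\right) + 27215 = \left(- \frac{391}{4} + 7368\right) + 27215 = \frac{29081}{4} + 27215 = \frac{137941}{4}$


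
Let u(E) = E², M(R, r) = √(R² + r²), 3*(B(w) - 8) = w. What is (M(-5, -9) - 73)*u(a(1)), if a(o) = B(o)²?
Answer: -28515625/81 + 390625*√106/81 ≈ -3.0239e+5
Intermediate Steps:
B(w) = 8 + w/3
a(o) = (8 + o/3)²
(M(-5, -9) - 73)*u(a(1)) = (√((-5)² + (-9)²) - 73)*((24 + 1)²/9)² = (√(25 + 81) - 73)*((⅑)*25²)² = (√106 - 73)*((⅑)*625)² = (-73 + √106)*(625/9)² = (-73 + √106)*(390625/81) = -28515625/81 + 390625*√106/81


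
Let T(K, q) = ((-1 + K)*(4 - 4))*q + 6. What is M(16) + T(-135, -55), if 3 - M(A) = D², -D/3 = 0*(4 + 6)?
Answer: 9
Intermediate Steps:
D = 0 (D = -0*(4 + 6) = -0*10 = -3*0 = 0)
T(K, q) = 6 (T(K, q) = ((-1 + K)*0)*q + 6 = 0*q + 6 = 0 + 6 = 6)
M(A) = 3 (M(A) = 3 - 1*0² = 3 - 1*0 = 3 + 0 = 3)
M(16) + T(-135, -55) = 3 + 6 = 9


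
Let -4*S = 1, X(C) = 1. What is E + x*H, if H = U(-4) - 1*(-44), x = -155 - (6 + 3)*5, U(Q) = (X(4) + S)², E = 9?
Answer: -17807/2 ≈ -8903.5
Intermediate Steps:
S = -¼ (S = -¼*1 = -¼ ≈ -0.25000)
U(Q) = 9/16 (U(Q) = (1 - ¼)² = (¾)² = 9/16)
x = -200 (x = -155 - 9*5 = -155 - 1*45 = -155 - 45 = -200)
H = 713/16 (H = 9/16 - 1*(-44) = 9/16 + 44 = 713/16 ≈ 44.563)
E + x*H = 9 - 200*713/16 = 9 - 17825/2 = -17807/2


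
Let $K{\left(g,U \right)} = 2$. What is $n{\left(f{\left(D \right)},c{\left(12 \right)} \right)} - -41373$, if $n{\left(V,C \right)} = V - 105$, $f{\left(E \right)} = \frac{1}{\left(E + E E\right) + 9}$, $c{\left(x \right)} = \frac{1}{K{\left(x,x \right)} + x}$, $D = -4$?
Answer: $\frac{866629}{21} \approx 41268.0$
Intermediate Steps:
$c{\left(x \right)} = \frac{1}{2 + x}$
$f{\left(E \right)} = \frac{1}{9 + E + E^{2}}$ ($f{\left(E \right)} = \frac{1}{\left(E + E^{2}\right) + 9} = \frac{1}{9 + E + E^{2}}$)
$n{\left(V,C \right)} = -105 + V$ ($n{\left(V,C \right)} = V - 105 = -105 + V$)
$n{\left(f{\left(D \right)},c{\left(12 \right)} \right)} - -41373 = \left(-105 + \frac{1}{9 - 4 + \left(-4\right)^{2}}\right) - -41373 = \left(-105 + \frac{1}{9 - 4 + 16}\right) + 41373 = \left(-105 + \frac{1}{21}\right) + 41373 = - \frac{2204}{21} + 41373 = \frac{866629}{21}$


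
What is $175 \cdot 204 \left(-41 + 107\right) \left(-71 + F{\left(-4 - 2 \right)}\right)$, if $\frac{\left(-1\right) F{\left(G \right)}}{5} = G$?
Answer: $-96604200$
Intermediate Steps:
$F{\left(G \right)} = - 5 G$
$175 \cdot 204 \left(-41 + 107\right) \left(-71 + F{\left(-4 - 2 \right)}\right) = 175 \cdot 204 \left(-41 + 107\right) \left(-71 - 5 \left(-4 - 2\right)\right) = 35700 \cdot 66 \left(-71 - -30\right) = 35700 \cdot 66 \left(-71 + 30\right) = 35700 \cdot 66 \left(-41\right) = 35700 \left(-2706\right) = -96604200$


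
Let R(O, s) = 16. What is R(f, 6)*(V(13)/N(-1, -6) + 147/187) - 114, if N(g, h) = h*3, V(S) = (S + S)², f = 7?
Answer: -1181990/1683 ≈ -702.31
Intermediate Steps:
V(S) = 4*S² (V(S) = (2*S)² = 4*S²)
N(g, h) = 3*h
R(f, 6)*(V(13)/N(-1, -6) + 147/187) - 114 = 16*((4*13²)/((3*(-6))) + 147/187) - 114 = 16*((4*169)/(-18) + 147*(1/187)) - 114 = 16*(676*(-1/18) + 147/187) - 114 = 16*(-338/9 + 147/187) - 114 = 16*(-61883/1683) - 114 = -990128/1683 - 114 = -1181990/1683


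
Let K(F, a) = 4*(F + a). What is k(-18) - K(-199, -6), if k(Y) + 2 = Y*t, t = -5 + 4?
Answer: 836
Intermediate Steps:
t = -1
K(F, a) = 4*F + 4*a
k(Y) = -2 - Y (k(Y) = -2 + Y*(-1) = -2 - Y)
k(-18) - K(-199, -6) = (-2 - 1*(-18)) - (4*(-199) + 4*(-6)) = (-2 + 18) - (-796 - 24) = 16 - 1*(-820) = 16 + 820 = 836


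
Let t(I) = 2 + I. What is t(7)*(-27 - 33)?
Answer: -540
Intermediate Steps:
t(7)*(-27 - 33) = (2 + 7)*(-27 - 33) = 9*(-60) = -540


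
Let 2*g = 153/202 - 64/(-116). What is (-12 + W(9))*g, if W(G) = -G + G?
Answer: -23007/2929 ≈ -7.8549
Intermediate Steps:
W(G) = 0
g = 7669/11716 (g = (153/202 - 64/(-116))/2 = (153*(1/202) - 64*(-1/116))/2 = (153/202 + 16/29)/2 = (½)*(7669/5858) = 7669/11716 ≈ 0.65458)
(-12 + W(9))*g = (-12 + 0)*(7669/11716) = -12*7669/11716 = -23007/2929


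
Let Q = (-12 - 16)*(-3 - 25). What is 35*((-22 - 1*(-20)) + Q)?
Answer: 27370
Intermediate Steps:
Q = 784 (Q = -28*(-28) = 784)
35*((-22 - 1*(-20)) + Q) = 35*((-22 - 1*(-20)) + 784) = 35*((-22 + 20) + 784) = 35*(-2 + 784) = 35*782 = 27370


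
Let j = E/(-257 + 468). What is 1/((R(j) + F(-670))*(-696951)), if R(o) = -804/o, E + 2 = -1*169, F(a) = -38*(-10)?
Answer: -19/18169047936 ≈ -1.0457e-9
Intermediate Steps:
F(a) = 380
E = -171 (E = -2 - 1*169 = -2 - 169 = -171)
j = -171/211 (j = -171/(-257 + 468) = -171/211 ≈ -0.81043)
1/((R(j) + F(-670))*(-696951)) = 1/(-804/(-171/211) + 380*(-696951)) = -1/696951/(-804*(-211/171) + 380) = -1/696951/(56548/57 + 380) = -1/696951/(78208/57) = (57/78208)*(-1/696951) = -19/18169047936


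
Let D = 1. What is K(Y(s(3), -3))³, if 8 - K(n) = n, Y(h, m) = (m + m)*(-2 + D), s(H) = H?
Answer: 8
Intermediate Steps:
Y(h, m) = -2*m (Y(h, m) = (m + m)*(-2 + 1) = (2*m)*(-1) = -2*m)
K(n) = 8 - n
K(Y(s(3), -3))³ = (8 - (-2)*(-3))³ = (8 - 1*6)³ = (8 - 6)³ = 2³ = 8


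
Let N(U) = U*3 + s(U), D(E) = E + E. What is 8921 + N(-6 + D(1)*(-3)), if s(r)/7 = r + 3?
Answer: 8822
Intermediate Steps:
s(r) = 21 + 7*r (s(r) = 7*(r + 3) = 7*(3 + r) = 21 + 7*r)
D(E) = 2*E
N(U) = 21 + 10*U (N(U) = U*3 + (21 + 7*U) = 3*U + (21 + 7*U) = 21 + 10*U)
8921 + N(-6 + D(1)*(-3)) = 8921 + (21 + 10*(-6 + (2*1)*(-3))) = 8921 + (21 + 10*(-6 + 2*(-3))) = 8921 + (21 + 10*(-6 - 6)) = 8921 + (21 + 10*(-12)) = 8921 + (21 - 120) = 8921 - 99 = 8822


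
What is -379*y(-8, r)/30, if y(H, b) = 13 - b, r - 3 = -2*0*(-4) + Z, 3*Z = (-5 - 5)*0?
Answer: -379/3 ≈ -126.33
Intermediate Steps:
Z = 0 (Z = ((-5 - 5)*0)/3 = (-10*0)/3 = (1/3)*0 = 0)
r = 3 (r = 3 + (-2*0*(-4) + 0) = 3 + (0*(-4) + 0) = 3 + (0 + 0) = 3 + 0 = 3)
-379*y(-8, r)/30 = -379*(13 - 1*3)/30 = -379*(13 - 3)/30 = -3790/30 = -379*1/3 = -379/3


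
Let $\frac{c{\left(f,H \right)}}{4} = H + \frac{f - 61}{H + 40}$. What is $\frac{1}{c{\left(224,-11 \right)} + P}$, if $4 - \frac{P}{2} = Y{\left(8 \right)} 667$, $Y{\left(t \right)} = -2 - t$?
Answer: $\frac{29}{386468} \approx 7.5039 \cdot 10^{-5}$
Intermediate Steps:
$c{\left(f,H \right)} = 4 H + \frac{4 \left(-61 + f\right)}{40 + H}$ ($c{\left(f,H \right)} = 4 \left(H + \frac{f - 61}{H + 40}\right) = 4 \left(H + \frac{-61 + f}{40 + H}\right) = 4 H + \frac{4 \left(-61 + f\right)}{40 + H}$)
$P = 13348$ ($P = 8 - 2 \left(-2 - 8\right) 667 = 8 - 2 \left(\left(-10\right) 667\right) = 8 - -13340 = 8 + 13340 = 13348$)
$\frac{1}{c{\left(224,-11 \right)} + P} = \frac{1}{\frac{4 \left(-61 + 224 + \left(-11\right)^{2} + 40 \left(-11\right)\right)}{40 - 11} + 13348} = \frac{1}{\frac{4 \left(-61 + 224 + 121 - 440\right)}{29} + 13348} = \frac{1}{4 \cdot \frac{1}{29} \left(-156\right) + 13348} = \frac{1}{- \frac{624}{29} + 13348} = \frac{1}{\frac{386468}{29}} = \frac{29}{386468}$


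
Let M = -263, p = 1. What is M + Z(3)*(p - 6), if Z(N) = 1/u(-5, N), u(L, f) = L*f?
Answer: -788/3 ≈ -262.67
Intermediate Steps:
Z(N) = -1/(5*N) (Z(N) = 1/(-5*N) = -1/(5*N))
M + Z(3)*(p - 6) = -263 + (-1/5/3)*(1 - 6) = -263 - 1/5*1/3*(-5) = -263 - 1/15*(-5) = -263 + 1/3 = -788/3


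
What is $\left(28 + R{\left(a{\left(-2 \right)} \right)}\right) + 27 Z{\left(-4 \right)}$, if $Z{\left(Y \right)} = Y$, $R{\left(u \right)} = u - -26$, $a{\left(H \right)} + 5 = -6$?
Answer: $-65$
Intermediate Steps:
$a{\left(H \right)} = -11$ ($a{\left(H \right)} = -5 - 6 = -11$)
$R{\left(u \right)} = 26 + u$ ($R{\left(u \right)} = u + 26 = 26 + u$)
$\left(28 + R{\left(a{\left(-2 \right)} \right)}\right) + 27 Z{\left(-4 \right)} = \left(28 + \left(26 - 11\right)\right) + 27 \left(-4\right) = \left(28 + 15\right) - 108 = 43 - 108 = -65$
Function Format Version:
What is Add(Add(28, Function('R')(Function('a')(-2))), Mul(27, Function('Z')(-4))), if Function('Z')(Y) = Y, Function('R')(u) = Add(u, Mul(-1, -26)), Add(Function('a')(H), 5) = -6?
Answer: -65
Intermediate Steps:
Function('a')(H) = -11 (Function('a')(H) = Add(-5, -6) = -11)
Function('R')(u) = Add(26, u) (Function('R')(u) = Add(u, 26) = Add(26, u))
Add(Add(28, Function('R')(Function('a')(-2))), Mul(27, Function('Z')(-4))) = Add(Add(28, Add(26, -11)), Mul(27, -4)) = Add(Add(28, 15), -108) = Add(43, -108) = -65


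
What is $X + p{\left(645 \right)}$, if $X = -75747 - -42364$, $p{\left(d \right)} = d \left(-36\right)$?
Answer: $-56603$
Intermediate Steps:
$p{\left(d \right)} = - 36 d$
$X = -33383$ ($X = -75747 + 42364 = -33383$)
$X + p{\left(645 \right)} = -33383 - 23220 = -56603$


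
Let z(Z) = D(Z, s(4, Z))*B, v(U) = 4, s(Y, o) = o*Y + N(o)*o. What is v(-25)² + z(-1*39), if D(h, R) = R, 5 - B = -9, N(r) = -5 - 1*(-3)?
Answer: -1076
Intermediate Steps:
N(r) = -2 (N(r) = -5 + 3 = -2)
B = 14 (B = 5 - 1*(-9) = 5 + 9 = 14)
s(Y, o) = -2*o + Y*o (s(Y, o) = o*Y - 2*o = Y*o - 2*o = -2*o + Y*o)
z(Z) = 28*Z (z(Z) = (Z*(-2 + 4))*14 = (Z*2)*14 = (2*Z)*14 = 28*Z)
v(-25)² + z(-1*39) = 4² + 28*(-1*39) = 16 + 28*(-39) = 16 - 1092 = -1076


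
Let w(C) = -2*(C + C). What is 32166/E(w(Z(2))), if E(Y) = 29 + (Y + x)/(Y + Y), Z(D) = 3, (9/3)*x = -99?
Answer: 257328/247 ≈ 1041.8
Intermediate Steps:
x = -33 (x = (⅓)*(-99) = -33)
w(C) = -4*C
E(Y) = 29 + (-33 + Y)/(2*Y) (E(Y) = 29 + (Y - 33)/(Y + Y) = 29 + (-33 + Y)/((2*Y)) = 29 + (-33 + Y)*(1/(2*Y)) = 29 + (-33 + Y)/(2*Y))
32166/E(w(Z(2))) = 32166/(((-33 + 59*(-4*3))/(2*((-4*3))))) = 32166/(((½)*(-33 + 59*(-12))/(-12))) = 32166/(((½)*(-1/12)*(-33 - 708))) = 32166/(((½)*(-1/12)*(-741))) = 32166/(247/8) = 32166*(8/247) = 257328/247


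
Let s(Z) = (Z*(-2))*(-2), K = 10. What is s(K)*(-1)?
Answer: -40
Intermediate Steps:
s(Z) = 4*Z (s(Z) = -2*Z*(-2) = 4*Z)
s(K)*(-1) = (4*10)*(-1) = 40*(-1) = -40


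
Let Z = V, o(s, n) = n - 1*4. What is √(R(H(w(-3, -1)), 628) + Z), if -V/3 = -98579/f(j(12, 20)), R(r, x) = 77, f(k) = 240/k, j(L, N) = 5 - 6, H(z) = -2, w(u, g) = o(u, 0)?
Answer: I*√462095/20 ≈ 33.989*I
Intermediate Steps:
o(s, n) = -4 + n (o(s, n) = n - 4 = -4 + n)
w(u, g) = -4 (w(u, g) = -4 + 0 = -4)
j(L, N) = -1
V = -98579/80 (V = -(-295737)/(240/(-1)) = -(-295737)/(240*(-1)) = -(-295737)/(-240) = -(-295737)*(-1)/240 = -3*98579/240 = -98579/80 ≈ -1232.2)
Z = -98579/80 ≈ -1232.2
√(R(H(w(-3, -1)), 628) + Z) = √(77 - 98579/80) = √(-92419/80) = I*√462095/20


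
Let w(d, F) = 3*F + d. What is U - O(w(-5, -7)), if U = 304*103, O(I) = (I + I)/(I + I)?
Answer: 31311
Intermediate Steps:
w(d, F) = d + 3*F
O(I) = 1 (O(I) = (2*I)/((2*I)) = (2*I)*(1/(2*I)) = 1)
U = 31312
U - O(w(-5, -7)) = 31312 - 1*1 = 31312 - 1 = 31311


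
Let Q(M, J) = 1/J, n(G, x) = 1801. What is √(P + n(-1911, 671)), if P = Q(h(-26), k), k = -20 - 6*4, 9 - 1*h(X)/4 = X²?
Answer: √871673/22 ≈ 42.438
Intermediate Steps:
h(X) = 36 - 4*X²
k = -44 (k = -20 - 24 = -44)
P = -1/44 (P = 1/(-44) = -1/44 ≈ -0.022727)
√(P + n(-1911, 671)) = √(-1/44 + 1801) = √(79243/44) = √871673/22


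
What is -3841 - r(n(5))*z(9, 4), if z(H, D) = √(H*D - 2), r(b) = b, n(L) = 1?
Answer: -3841 - √34 ≈ -3846.8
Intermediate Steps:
z(H, D) = √(-2 + D*H) (z(H, D) = √(D*H - 2) = √(-2 + D*H))
-3841 - r(n(5))*z(9, 4) = -3841 - √(-2 + 4*9) = -3841 - √(-2 + 36) = -3841 - √34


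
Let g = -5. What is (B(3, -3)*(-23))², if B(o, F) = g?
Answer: 13225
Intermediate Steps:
B(o, F) = -5
(B(3, -3)*(-23))² = (-5*(-23))² = 115² = 13225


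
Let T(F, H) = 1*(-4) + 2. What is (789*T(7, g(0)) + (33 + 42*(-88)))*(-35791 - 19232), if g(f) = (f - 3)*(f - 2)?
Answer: 288375543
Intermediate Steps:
g(f) = (-3 + f)*(-2 + f)
T(F, H) = -2 (T(F, H) = -4 + 2 = -2)
(789*T(7, g(0)) + (33 + 42*(-88)))*(-35791 - 19232) = (789*(-2) + (33 + 42*(-88)))*(-35791 - 19232) = (-1578 + (33 - 3696))*(-55023) = (-1578 - 3663)*(-55023) = -5241*(-55023) = 288375543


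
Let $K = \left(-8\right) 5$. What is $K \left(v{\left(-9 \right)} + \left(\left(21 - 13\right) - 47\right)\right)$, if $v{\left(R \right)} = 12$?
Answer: $1080$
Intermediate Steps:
$K = -40$
$K \left(v{\left(-9 \right)} + \left(\left(21 - 13\right) - 47\right)\right) = - 40 \left(12 + \left(\left(21 - 13\right) - 47\right)\right) = - 40 \left(12 + \left(8 - 47\right)\right) = - 40 \left(12 - 39\right) = \left(-40\right) \left(-27\right) = 1080$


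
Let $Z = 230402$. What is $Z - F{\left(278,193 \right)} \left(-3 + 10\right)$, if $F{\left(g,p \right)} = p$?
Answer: $229051$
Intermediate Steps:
$Z - F{\left(278,193 \right)} \left(-3 + 10\right) = 230402 - 193 \left(-3 + 10\right) = 230402 - 193 \cdot 7 = 230402 - 1351 = 229051$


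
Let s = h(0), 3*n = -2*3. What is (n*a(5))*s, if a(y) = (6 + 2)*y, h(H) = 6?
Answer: -480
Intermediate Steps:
a(y) = 8*y
n = -2 (n = (-2*3)/3 = (1/3)*(-6) = -2)
s = 6
(n*a(5))*s = -16*5*6 = -2*40*6 = -80*6 = -480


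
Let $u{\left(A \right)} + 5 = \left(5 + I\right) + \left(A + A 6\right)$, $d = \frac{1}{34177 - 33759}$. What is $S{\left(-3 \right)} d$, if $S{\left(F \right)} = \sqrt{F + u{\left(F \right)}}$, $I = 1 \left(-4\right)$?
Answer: $\frac{i \sqrt{7}}{209} \approx 0.012659 i$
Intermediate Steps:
$d = \frac{1}{418} \approx 0.0023923$
$I = -4$
$u{\left(A \right)} = -4 + 7 A$ ($u{\left(A \right)} = -5 + \left(\left(5 - 4\right) + \left(A + A 6\right)\right) = -5 + \left(1 + \left(A + 6 A\right)\right) = -5 + \left(1 + 7 A\right) = -4 + 7 A$)
$S{\left(F \right)} = \sqrt{-4 + 8 F}$ ($S{\left(F \right)} = \sqrt{F + \left(-4 + 7 F\right)} = \sqrt{-4 + 8 F}$)
$S{\left(-3 \right)} d = 2 \sqrt{-1 + 2 \left(-3\right)} \frac{1}{418} = 2 \sqrt{-1 - 6} \cdot \frac{1}{418} = 2 \sqrt{-7} \cdot \frac{1}{418} = 2 i \sqrt{7} \cdot \frac{1}{418} = \frac{i \sqrt{7}}{209}$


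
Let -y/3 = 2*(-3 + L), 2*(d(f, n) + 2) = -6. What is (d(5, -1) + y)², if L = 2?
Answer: 1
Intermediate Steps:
d(f, n) = -5 (d(f, n) = -2 + (½)*(-6) = -2 - 3 = -5)
y = 6 (y = -6*(-3 + 2) = -6*(-1) = -3*(-2) = 6)
(d(5, -1) + y)² = (-5 + 6)² = 1² = 1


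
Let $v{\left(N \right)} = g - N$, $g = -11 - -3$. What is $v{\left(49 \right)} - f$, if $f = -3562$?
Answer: $3505$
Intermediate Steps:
$g = -8$ ($g = -11 + 3 = -8$)
$v{\left(N \right)} = -8 - N$
$v{\left(49 \right)} - f = \left(-8 - 49\right) - -3562 = \left(-8 - 49\right) + 3562 = -57 + 3562 = 3505$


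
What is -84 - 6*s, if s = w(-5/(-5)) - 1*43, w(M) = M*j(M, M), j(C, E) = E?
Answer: 168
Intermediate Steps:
w(M) = M**2 (w(M) = M*M = M**2)
s = -42 (s = (-5/(-5))**2 - 1*43 = (-5*(-1/5))**2 - 43 = 1**2 - 43 = 1 - 43 = -42)
-84 - 6*s = -84 - 6*(-42) = -84 + 252 = 168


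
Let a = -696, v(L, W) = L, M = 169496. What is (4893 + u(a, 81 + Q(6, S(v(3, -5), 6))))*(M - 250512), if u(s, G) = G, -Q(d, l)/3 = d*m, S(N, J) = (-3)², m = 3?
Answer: -398598720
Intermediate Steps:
S(N, J) = 9
Q(d, l) = -9*d (Q(d, l) = -3*d*3 = -9*d)
(4893 + u(a, 81 + Q(6, S(v(3, -5), 6))))*(M - 250512) = (4893 + (81 - 9*6))*(169496 - 250512) = (4893 + (81 - 54))*(-81016) = (4893 + 27)*(-81016) = 4920*(-81016) = -398598720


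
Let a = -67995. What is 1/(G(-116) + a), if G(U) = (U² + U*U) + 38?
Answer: -1/41045 ≈ -2.4364e-5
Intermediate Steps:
G(U) = 38 + 2*U² (G(U) = (U² + U²) + 38 = 2*U² + 38 = 38 + 2*U²)
1/(G(-116) + a) = 1/((38 + 2*(-116)²) - 67995) = 1/((38 + 2*13456) - 67995) = 1/((38 + 26912) - 67995) = 1/(26950 - 67995) = 1/(-41045) = -1/41045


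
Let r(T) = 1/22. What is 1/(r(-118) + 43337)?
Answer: 22/953415 ≈ 2.3075e-5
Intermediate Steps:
r(T) = 1/22
1/(r(-118) + 43337) = 1/(1/22 + 43337) = 1/(953415/22) = 22/953415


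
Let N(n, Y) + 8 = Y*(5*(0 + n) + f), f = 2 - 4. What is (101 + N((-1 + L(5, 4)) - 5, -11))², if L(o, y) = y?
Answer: 50625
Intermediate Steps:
f = -2
N(n, Y) = -8 + Y*(-2 + 5*n) (N(n, Y) = -8 + Y*(5*(0 + n) - 2) = -8 + Y*(5*n - 2) = -8 + Y*(-2 + 5*n))
(101 + N((-1 + L(5, 4)) - 5, -11))² = (101 + (-8 - 2*(-11) + 5*(-11)*((-1 + 4) - 5)))² = (101 + (-8 + 22 + 5*(-11)*(3 - 5)))² = (101 + (-8 + 22 + 5*(-11)*(-2)))² = (101 + (-8 + 22 + 110))² = (101 + 124)² = 225² = 50625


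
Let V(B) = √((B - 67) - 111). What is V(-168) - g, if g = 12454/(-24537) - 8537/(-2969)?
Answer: -172496443/72850353 + I*√346 ≈ -2.3678 + 18.601*I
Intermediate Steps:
g = 172496443/72850353 (g = 12454*(-1/24537) - 8537*(-1/2969) = -12454/24537 + 8537/2969 = 172496443/72850353 ≈ 2.3678)
V(B) = √(-178 + B) (V(B) = √((-67 + B) - 111) = √(-178 + B))
V(-168) - g = √(-178 - 168) - 1*172496443/72850353 = √(-346) - 172496443/72850353 = I*√346 - 172496443/72850353 = -172496443/72850353 + I*√346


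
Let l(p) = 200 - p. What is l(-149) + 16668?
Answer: 17017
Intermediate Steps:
l(-149) + 16668 = (200 - 1*(-149)) + 16668 = (200 + 149) + 16668 = 349 + 16668 = 17017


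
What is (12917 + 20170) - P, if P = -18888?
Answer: 51975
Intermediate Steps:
(12917 + 20170) - P = (12917 + 20170) - 1*(-18888) = 33087 + 18888 = 51975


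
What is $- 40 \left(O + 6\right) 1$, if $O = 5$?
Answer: $-440$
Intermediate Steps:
$- 40 \left(O + 6\right) 1 = - 40 \left(5 + 6\right) 1 = - 40 \cdot 11 \cdot 1 = \left(-40\right) 11 = -440$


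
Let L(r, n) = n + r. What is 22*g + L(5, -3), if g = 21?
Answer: 464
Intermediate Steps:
22*g + L(5, -3) = 22*21 + (-3 + 5) = 462 + 2 = 464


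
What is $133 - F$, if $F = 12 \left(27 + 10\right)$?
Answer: $-311$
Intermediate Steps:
$F = 444$ ($F = 12 \cdot 37 = 444$)
$133 - F = 133 - 444 = -311$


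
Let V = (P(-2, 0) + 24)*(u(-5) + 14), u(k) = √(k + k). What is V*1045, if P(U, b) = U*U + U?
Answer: 380380 + 27170*I*√10 ≈ 3.8038e+5 + 85919.0*I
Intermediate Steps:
u(k) = √2*√k (u(k) = √(2*k) = √2*√k)
P(U, b) = U + U² (P(U, b) = U² + U = U + U²)
V = 364 + 26*I*√10 (V = (-2*(1 - 2) + 24)*(√2*√(-5) + 14) = (-2*(-1) + 24)*(√2*(I*√5) + 14) = (2 + 24)*(I*√10 + 14) = 26*(14 + I*√10) = 364 + 26*I*√10 ≈ 364.0 + 82.219*I)
V*1045 = (364 + 26*I*√10)*1045 = 380380 + 27170*I*√10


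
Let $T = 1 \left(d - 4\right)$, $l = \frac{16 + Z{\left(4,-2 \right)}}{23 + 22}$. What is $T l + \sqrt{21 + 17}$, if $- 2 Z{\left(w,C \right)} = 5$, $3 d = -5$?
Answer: $- \frac{17}{10} + \sqrt{38} \approx 4.4644$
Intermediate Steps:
$d = - \frac{5}{3}$ ($d = \frac{1}{3} \left(-5\right) = - \frac{5}{3} \approx -1.6667$)
$Z{\left(w,C \right)} = - \frac{5}{2}$ ($Z{\left(w,C \right)} = \left(- \frac{1}{2}\right) 5 = - \frac{5}{2}$)
$l = \frac{3}{10}$ ($l = \frac{16 - \frac{5}{2}}{23 + 22} = \frac{27}{2 \cdot 45} = \frac{27}{2} \cdot \frac{1}{45} = \frac{3}{10} \approx 0.3$)
$T = - \frac{17}{3}$ ($T = 1 \left(- \frac{5}{3} - 4\right) = 1 \left(- \frac{17}{3}\right) = - \frac{17}{3} \approx -5.6667$)
$T l + \sqrt{21 + 17} = \left(- \frac{17}{3}\right) \frac{3}{10} + \sqrt{21 + 17} = - \frac{17}{10} + \sqrt{38}$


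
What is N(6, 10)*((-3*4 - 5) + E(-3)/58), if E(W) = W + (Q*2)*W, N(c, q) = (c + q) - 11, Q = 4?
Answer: -5065/58 ≈ -87.328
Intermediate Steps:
N(c, q) = -11 + c + q
E(W) = 9*W (E(W) = W + (4*2)*W = W + 8*W = 9*W)
N(6, 10)*((-3*4 - 5) + E(-3)/58) = (-11 + 6 + 10)*((-3*4 - 5) + (9*(-3))/58) = 5*((-12 - 5) - 27*1/58) = 5*(-17 - 27/58) = 5*(-1013/58) = -5065/58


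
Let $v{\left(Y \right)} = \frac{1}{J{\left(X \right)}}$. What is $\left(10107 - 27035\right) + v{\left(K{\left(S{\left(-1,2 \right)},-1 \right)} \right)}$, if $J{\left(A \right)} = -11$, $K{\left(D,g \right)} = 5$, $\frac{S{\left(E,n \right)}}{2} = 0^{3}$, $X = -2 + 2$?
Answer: $- \frac{186209}{11} \approx -16928.0$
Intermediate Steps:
$X = 0$
$S{\left(E,n \right)} = 0$ ($S{\left(E,n \right)} = 2 \cdot 0^{3} = 2 \cdot 0 = 0$)
$v{\left(Y \right)} = - \frac{1}{11}$ ($v{\left(Y \right)} = \frac{1}{-11} = - \frac{1}{11}$)
$\left(10107 - 27035\right) + v{\left(K{\left(S{\left(-1,2 \right)},-1 \right)} \right)} = \left(10107 - 27035\right) - \frac{1}{11} = -16928 - \frac{1}{11} = - \frac{186209}{11}$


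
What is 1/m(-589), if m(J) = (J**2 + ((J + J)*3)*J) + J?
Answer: 1/2427858 ≈ 4.1189e-7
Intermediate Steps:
m(J) = J + 7*J**2 (m(J) = (J**2 + ((2*J)*3)*J) + J = (J**2 + (6*J)*J) + J = (J**2 + 6*J**2) + J = 7*J**2 + J = J + 7*J**2)
1/m(-589) = 1/(-589*(1 + 7*(-589))) = 1/(-589*(1 - 4123)) = 1/(-589*(-4122)) = 1/2427858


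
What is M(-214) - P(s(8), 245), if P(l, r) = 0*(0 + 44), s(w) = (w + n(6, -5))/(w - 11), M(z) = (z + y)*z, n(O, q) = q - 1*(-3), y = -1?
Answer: 46010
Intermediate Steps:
n(O, q) = 3 + q (n(O, q) = q + 3 = 3 + q)
M(z) = z*(-1 + z) (M(z) = (z - 1)*z = (-1 + z)*z = z*(-1 + z))
s(w) = (-2 + w)/(-11 + w) (s(w) = (w + (3 - 5))/(w - 11) = (w - 2)/(-11 + w) = (-2 + w)/(-11 + w))
P(l, r) = 0 (P(l, r) = 0*44 = 0)
M(-214) - P(s(8), 245) = -214*(-1 - 214) - 1*0 = -214*(-215) + 0 = 46010 + 0 = 46010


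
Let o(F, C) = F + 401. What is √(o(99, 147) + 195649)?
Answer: √196149 ≈ 442.89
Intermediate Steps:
o(F, C) = 401 + F
√(o(99, 147) + 195649) = √((401 + 99) + 195649) = √(500 + 195649) = √196149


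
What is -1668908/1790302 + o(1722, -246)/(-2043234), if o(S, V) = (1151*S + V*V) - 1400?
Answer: -1766055753037/914501479167 ≈ -1.9312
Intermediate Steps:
o(S, V) = -1400 + V**2 + 1151*S (o(S, V) = (1151*S + V**2) - 1400 = (V**2 + 1151*S) - 1400 = -1400 + V**2 + 1151*S)
-1668908/1790302 + o(1722, -246)/(-2043234) = -1668908/1790302 + (-1400 + (-246)**2 + 1151*1722)/(-2043234) = -1668908*1/1790302 + (-1400 + 60516 + 1982022)*(-1/2043234) = -834454/895151 + 2041138*(-1/2043234) = -834454/895151 - 1020569/1021617 = -1766055753037/914501479167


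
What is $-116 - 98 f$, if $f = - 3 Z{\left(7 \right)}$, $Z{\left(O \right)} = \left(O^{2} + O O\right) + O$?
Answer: $30754$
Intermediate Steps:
$Z{\left(O \right)} = O + 2 O^{2}$ ($Z{\left(O \right)} = \left(O^{2} + O^{2}\right) + O = 2 O^{2} + O = O + 2 O^{2}$)
$f = -315$ ($f = - 3 \cdot 7 \left(1 + 2 \cdot 7\right) = - 3 \cdot 7 \left(1 + 14\right) = - 3 \cdot 7 \cdot 15 = \left(-3\right) 105 = -315$)
$-116 - 98 f = -116 - -30870 = -116 + 30870 = 30754$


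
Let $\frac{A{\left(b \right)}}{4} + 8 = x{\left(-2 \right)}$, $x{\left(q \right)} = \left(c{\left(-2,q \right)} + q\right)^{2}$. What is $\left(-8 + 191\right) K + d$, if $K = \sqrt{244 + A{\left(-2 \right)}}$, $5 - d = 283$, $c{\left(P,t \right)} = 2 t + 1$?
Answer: $-278 + 366 \sqrt{78} \approx 2954.4$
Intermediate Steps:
$c{\left(P,t \right)} = 1 + 2 t$
$x{\left(q \right)} = \left(1 + 3 q\right)^{2}$ ($x{\left(q \right)} = \left(\left(1 + 2 q\right) + q\right)^{2} = \left(1 + 3 q\right)^{2}$)
$d = -278$ ($d = 5 - 283 = -278$)
$A{\left(b \right)} = 68$ ($A{\left(b \right)} = -32 + 4 \left(1 + 3 \left(-2\right)\right)^{2} = -32 + 4 \left(1 - 6\right)^{2} = -32 + 4 \left(-5\right)^{2} = -32 + 4 \cdot 25 = -32 + 100 = 68$)
$K = 2 \sqrt{78}$ ($K = \sqrt{244 + 68} = \sqrt{312} = 2 \sqrt{78} \approx 17.664$)
$\left(-8 + 191\right) K + d = \left(-8 + 191\right) 2 \sqrt{78} - 278 = 183 \cdot 2 \sqrt{78} - 278 = 366 \sqrt{78} - 278 = -278 + 366 \sqrt{78}$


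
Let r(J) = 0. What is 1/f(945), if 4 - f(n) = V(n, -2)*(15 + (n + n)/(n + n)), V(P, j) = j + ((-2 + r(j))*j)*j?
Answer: 1/164 ≈ 0.0060976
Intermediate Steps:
V(P, j) = j - 2*j² (V(P, j) = j + ((-2 + 0)*j)*j = j + (-2*j)*j = j - 2*j²)
f(n) = 164 (f(n) = 4 - (-2*(1 - 2*(-2)))*(15 + (n + n)/(n + n)) = 4 - (-2*(1 + 4))*(15 + (2*n)/((2*n))) = 4 - (-2*5)*(15 + (2*n)*(1/(2*n))) = 4 - (-10)*(15 + 1) = 4 - (-10)*16 = 4 - 1*(-160) = 4 + 160 = 164)
1/f(945) = 1/164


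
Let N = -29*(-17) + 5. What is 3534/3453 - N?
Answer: -572020/1151 ≈ -496.98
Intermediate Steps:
N = 498 (N = 493 + 5 = 498)
3534/3453 - N = 3534/3453 - 1*498 = 3534*(1/3453) - 498 = 1178/1151 - 498 = -572020/1151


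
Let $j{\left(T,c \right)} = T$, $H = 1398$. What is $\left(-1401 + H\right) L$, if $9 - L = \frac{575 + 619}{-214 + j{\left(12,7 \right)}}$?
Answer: $- \frac{4518}{101} \approx -44.733$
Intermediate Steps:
$L = \frac{1506}{101}$ ($L = 9 - \frac{575 + 619}{-214 + 12} = 9 - \frac{1194}{-202} = 9 - 1194 \left(- \frac{1}{202}\right) = 9 - - \frac{597}{101} = 9 + \frac{597}{101} = \frac{1506}{101} \approx 14.911$)
$\left(-1401 + H\right) L = \left(-1401 + 1398\right) \frac{1506}{101} = \left(-3\right) \frac{1506}{101} = - \frac{4518}{101}$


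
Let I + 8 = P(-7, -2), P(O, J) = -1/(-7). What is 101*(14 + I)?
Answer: 4343/7 ≈ 620.43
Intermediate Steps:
P(O, J) = 1/7 (P(O, J) = -1*(-1/7) = 1/7)
I = -55/7 (I = -8 + 1/7 = -55/7 ≈ -7.8571)
101*(14 + I) = 101*(14 - 55/7) = 101*(43/7) = 4343/7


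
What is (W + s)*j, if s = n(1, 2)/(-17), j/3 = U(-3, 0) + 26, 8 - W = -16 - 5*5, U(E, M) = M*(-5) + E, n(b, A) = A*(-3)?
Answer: 57891/17 ≈ 3405.4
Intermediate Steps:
n(b, A) = -3*A
U(E, M) = E - 5*M (U(E, M) = -5*M + E = E - 5*M)
W = 49 (W = 8 - (-16 - 5*5) = 8 - (-16 - 25) = 8 - 1*(-41) = 8 + 41 = 49)
j = 69 (j = 3*((-3 - 5*0) + 26) = 3*((-3 + 0) + 26) = 3*(-3 + 26) = 3*23 = 69)
s = 6/17 (s = -3*2/(-17) = -6*(-1/17) = 6/17 ≈ 0.35294)
(W + s)*j = (49 + 6/17)*69 = (839/17)*69 = 57891/17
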